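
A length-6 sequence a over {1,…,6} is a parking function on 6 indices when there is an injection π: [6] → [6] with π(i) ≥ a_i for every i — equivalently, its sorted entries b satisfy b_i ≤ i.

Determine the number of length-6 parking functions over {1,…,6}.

Count = 1·7^5 = 1·16807 = 16807
One tuple (4,2,1,2,3,3) → sorted (1,2,2,3,3,4): b_i ≤ i ∀i, a PF.

16807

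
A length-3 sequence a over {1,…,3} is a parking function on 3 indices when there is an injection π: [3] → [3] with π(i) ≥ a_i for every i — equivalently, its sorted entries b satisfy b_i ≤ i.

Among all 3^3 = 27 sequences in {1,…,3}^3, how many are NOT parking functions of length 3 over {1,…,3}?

11

Count = (3−3+1)·(3+1)^(3−1) = 1·16 = 16 (Konheim–Weiss)
Example (3,3,3) → sorted (3,3,3): b_1=3>1, not a PF.
So 27 − 16 = 11 fail.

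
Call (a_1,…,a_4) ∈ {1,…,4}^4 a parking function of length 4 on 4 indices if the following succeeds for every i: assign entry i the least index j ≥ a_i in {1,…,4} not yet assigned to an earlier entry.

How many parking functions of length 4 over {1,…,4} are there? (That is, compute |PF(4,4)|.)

|PF| = (5−4)·5^(4−1) = 1 · 125 = 125 (Konheim–Weiss)
One tuple (2,3,3,1) → sorted (1,2,3,3): b_i ≤ i ∀i, a PF.

125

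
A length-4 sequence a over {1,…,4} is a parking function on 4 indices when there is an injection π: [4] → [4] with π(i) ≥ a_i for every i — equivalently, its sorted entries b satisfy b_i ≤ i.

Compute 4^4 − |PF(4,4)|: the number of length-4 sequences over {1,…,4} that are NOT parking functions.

Count = (4−4+1)·(4+1)^(4−1) = 1×125 = 125 [KW]
Example (4,4,2,2) → sorted (2,2,4,4): b_1=2>1, not a PF.
4^4 − 125 = 256 − 125 = 131

131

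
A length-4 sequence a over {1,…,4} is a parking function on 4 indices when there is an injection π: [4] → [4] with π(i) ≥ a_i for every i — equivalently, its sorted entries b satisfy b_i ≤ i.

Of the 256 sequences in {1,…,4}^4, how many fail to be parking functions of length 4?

#PF = (5−4)·5^(4−1) = 1 · 125 = 125 [KW]
One tuple (4,4,2,3) → sorted (2,3,4,4): b_1=2>1, not a PF.
4^4 − 125 = 256 − 125 = 131

131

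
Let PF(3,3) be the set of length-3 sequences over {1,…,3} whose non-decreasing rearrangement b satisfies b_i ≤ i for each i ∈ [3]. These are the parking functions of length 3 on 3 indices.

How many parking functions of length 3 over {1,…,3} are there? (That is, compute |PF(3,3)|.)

Count = (4−3)·4^(3−1) = 1 · 16 = 16 [KW]
One tuple (2,1,1) → sorted (1,1,2): b_i ≤ i ∀i, a PF.

16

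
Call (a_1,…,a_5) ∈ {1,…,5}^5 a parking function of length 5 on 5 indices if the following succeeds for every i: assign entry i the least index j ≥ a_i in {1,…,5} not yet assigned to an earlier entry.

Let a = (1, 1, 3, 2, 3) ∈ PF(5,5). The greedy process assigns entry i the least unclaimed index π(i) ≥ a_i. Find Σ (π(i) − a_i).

5

Σπ = 5·6/2 = 15 (π permutes [5]); Σa = 1+1+3+2+3 = 10; disp = 15−10 = 5.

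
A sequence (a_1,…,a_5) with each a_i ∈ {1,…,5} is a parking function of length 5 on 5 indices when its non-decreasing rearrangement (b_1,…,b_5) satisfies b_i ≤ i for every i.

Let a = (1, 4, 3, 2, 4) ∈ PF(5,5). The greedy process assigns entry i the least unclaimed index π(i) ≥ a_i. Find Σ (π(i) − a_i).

Σπ = 15 ({1..5} each once); Σa = 1+4+3+2+4 = 14; disp = 15−14 = 1.

1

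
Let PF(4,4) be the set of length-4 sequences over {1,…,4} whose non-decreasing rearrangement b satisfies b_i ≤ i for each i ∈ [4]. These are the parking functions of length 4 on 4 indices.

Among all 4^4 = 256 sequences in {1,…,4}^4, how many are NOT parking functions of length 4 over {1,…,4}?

131

Count = (4+1−4)·(4+1)^{4−1} = 1 · 125 = 125
E.g. (4,1,3,4) → sorted (1,3,4,4): b_2=3>2, not a PF.
So 256 − 125 = 131 fail.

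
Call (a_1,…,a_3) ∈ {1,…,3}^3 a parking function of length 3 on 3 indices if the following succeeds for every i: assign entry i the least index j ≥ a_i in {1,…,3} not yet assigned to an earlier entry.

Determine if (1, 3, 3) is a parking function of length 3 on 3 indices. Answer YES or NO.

Order a: b = (1, 3, 3).
  b_1=1 ≤ 1
  b_2=3 > 2
  fails at i=2 ⇒ NO

NO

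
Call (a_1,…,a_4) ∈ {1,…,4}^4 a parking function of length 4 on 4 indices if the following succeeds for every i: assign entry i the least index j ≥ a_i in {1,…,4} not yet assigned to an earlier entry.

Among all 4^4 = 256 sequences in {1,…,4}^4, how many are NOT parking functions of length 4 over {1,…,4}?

|PF(4,4)| = (4+1−4)·(4+1)^{4−1} = 1×125 = 125 [KW]
E.g. (4,3,4,4) → sorted (3,4,4,4): b_1=3>1, not a PF.
4^4 − 125 = 256 − 125 = 131

131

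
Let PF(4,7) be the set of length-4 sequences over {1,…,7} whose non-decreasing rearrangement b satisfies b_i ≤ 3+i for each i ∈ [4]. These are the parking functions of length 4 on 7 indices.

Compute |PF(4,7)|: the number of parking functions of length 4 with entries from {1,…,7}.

2048

Count = (7−4+1)·(7+1)^(4−1) = 4×512 = 2048
Example (6,1,3,6) → sorted (1,3,6,6): b_i ≤ 3+i ∀i, a PF.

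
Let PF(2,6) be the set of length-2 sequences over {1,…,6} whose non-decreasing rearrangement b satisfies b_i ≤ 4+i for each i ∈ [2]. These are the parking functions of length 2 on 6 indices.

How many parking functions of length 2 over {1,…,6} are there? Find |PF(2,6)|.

|PF(2,6)| = (6−2+1)·(6+1)^(2−1) = 5×7 = 35 (Konheim–Weiss)
Example (5,6) → sorted (5,6): b_i ≤ 4+i ∀i, a PF.

35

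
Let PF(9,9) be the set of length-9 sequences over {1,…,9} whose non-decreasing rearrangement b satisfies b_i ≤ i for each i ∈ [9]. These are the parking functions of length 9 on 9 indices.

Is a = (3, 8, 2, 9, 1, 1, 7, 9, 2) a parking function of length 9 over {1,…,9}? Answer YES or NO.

Order a: b = (1, 1, 2, 2, 3, 7, 8, 9, 9).
  b_1=1 ≤ 1
  b_2=1 ≤ 2
  b_3=2 ≤ 3
  b_4=2 ≤ 4
  b_5=3 ≤ 5
  b_6=7 > 6
  fails at i=6 ⇒ NO

NO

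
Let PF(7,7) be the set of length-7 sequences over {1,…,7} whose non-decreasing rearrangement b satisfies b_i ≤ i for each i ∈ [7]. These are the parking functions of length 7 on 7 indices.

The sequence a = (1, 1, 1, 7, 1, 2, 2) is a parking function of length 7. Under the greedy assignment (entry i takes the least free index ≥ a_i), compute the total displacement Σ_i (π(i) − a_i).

Σπ = 28 ({1..7} each once); Σa = 1+1+1+7+1+2+2 = 15; disp = 28−15 = 13.

13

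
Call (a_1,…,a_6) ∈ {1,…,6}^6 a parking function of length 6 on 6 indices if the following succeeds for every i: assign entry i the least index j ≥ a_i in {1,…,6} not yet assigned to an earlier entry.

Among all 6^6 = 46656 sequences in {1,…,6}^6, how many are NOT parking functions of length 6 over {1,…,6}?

29849

#PF = 1·7^5 = 1·16807 = 16807 (Konheim–Weiss)
E.g. (3,4,3,4,4,5) → sorted (3,3,4,4,4,5): b_1=3>1, not a PF.
Total 46656; non-PF = 46656−16807 = 29849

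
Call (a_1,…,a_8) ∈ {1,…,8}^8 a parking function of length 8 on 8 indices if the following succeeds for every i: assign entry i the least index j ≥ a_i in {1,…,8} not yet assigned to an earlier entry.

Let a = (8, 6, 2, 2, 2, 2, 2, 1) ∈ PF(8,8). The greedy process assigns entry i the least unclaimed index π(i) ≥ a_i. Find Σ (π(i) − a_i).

11

Σπ(i) = 1+…+8 = 36; Σa = 8+6+2+2+2+2+2+1 = 25; disp = 36−25 = 11.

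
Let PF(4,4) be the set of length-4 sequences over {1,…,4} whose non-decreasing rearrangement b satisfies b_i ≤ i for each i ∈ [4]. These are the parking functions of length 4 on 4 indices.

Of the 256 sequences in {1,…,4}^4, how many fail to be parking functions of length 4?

131

#PF = (5−4)·5^(4−1) = 1 · 125 = 125 [KW]
Example (2,4,4,1) → sorted (1,2,4,4): b_3=4>3, not a PF.
So 256 − 125 = 131 fail.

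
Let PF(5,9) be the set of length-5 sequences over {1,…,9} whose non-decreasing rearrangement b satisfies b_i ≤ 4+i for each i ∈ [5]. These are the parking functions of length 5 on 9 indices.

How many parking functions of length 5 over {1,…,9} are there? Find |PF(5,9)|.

Count = (10−5)·10^(5−1) = 5 · 10000 = 50000 [KW]
E.g. (8,6,5,6,2) → sorted (2,5,6,6,8): b_i ≤ 4+i ∀i, a PF.

50000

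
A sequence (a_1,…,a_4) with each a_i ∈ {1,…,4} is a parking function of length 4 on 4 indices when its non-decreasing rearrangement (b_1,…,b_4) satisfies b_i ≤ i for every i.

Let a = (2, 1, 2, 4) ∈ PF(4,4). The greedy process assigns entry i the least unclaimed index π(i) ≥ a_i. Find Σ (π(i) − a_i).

Σπ = 10 ({1..4} each once); Σa = 2+1+2+4 = 9; disp = 10−9 = 1.

1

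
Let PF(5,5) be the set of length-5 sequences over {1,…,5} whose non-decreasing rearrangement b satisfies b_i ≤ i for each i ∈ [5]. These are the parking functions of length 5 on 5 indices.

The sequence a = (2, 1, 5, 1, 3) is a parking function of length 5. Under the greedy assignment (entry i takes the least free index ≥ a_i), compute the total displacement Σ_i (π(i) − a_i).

Σπ(i) = 1+…+5 = 15; Σa = 2+1+5+1+3 = 12; disp = 15−12 = 3.

3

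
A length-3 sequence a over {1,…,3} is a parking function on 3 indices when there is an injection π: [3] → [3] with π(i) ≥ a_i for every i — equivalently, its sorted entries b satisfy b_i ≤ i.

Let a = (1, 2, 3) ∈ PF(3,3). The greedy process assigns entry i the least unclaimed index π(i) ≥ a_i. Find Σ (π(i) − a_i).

Σπ = 6 ({1..3} each once); Σa = 1+2+3 = 6; disp = 6−6 = 0.

0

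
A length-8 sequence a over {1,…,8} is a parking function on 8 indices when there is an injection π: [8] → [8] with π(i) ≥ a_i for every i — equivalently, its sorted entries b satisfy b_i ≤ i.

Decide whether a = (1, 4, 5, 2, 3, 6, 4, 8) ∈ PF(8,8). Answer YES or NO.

Rearranged: b = (1, 2, 3, 4, 4, 5, 6, 8).
  b_1=1 ≤ 1
  b_2=2 ≤ 2
  b_3=3 ≤ 3
  b_4=4 ≤ 4
  b_5=4 ≤ 5
  b_6=5 ≤ 6
  b_7=6 ≤ 7
  b_8=8 ≤ 8
All bounds hold ⇒ YES

YES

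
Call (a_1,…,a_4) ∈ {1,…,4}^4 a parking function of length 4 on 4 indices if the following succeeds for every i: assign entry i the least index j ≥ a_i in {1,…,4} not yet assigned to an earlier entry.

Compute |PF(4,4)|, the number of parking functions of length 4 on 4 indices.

Count = (4−4+1)·(4+1)^(4−1) = 1·125 = 125 (Konheim–Weiss)
E.g. (4,1,1,3) → sorted (1,1,3,4): b_i ≤ i ∀i, a PF.

125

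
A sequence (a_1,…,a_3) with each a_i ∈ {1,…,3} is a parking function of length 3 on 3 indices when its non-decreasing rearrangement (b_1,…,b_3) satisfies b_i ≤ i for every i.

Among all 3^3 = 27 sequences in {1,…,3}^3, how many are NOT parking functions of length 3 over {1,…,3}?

#PF = (4−3)·4^(3−1) = 1 · 16 = 16
One tuple (3,3,3) → sorted (3,3,3): b_1=3>1, not a PF.
3^3 − 16 = 27 − 16 = 11

11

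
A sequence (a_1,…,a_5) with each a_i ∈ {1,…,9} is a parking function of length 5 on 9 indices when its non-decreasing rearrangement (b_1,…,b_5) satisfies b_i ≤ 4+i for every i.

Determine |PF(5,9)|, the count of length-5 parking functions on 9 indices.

|PF(5,9)| = (10−5)·10^(5−1) = 5×10000 = 50000 (Konheim–Weiss)
One tuple (5,1,4,5,2) → sorted (1,2,4,5,5): b_i ≤ 4+i ∀i, a PF.

50000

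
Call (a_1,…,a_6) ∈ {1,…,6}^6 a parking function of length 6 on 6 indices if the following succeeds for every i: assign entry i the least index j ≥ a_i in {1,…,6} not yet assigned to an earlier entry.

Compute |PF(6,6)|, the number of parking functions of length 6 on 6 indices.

16807

#PF = (6+1−6)·(6+1)^{6−1} = 1·16807 = 16807 (Pollak)
Example (4,2,1,1,5,1) → sorted (1,1,1,2,4,5): b_i ≤ i ∀i, a PF.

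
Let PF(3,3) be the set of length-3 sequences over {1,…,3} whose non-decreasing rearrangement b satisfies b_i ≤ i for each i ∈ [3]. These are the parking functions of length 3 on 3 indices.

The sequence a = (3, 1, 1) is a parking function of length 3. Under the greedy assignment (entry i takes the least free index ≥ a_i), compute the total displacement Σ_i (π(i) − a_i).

1

Σπ(i) = 1+…+3 = 6; Σa = 3+1+1 = 5; disp = 6−5 = 1.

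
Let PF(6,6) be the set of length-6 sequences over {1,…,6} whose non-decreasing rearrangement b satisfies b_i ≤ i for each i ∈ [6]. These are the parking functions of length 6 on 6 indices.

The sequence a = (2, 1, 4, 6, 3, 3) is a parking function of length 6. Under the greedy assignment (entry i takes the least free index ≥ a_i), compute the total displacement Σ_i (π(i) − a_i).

2

Σπ = 6·7/2 = 21 (π permutes [6]); Σa = 2+1+4+6+3+3 = 19; disp = 21−19 = 2.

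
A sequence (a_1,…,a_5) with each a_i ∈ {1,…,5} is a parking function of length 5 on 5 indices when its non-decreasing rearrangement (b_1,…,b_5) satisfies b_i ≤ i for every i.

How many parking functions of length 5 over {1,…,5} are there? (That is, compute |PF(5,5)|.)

Count = (5−5+1)·(5+1)^(5−1) = 1×1296 = 1296 (Konheim–Weiss)
Check (1,2,1,5,2) → sorted (1,1,2,2,5): b_i ≤ i ∀i, a PF.

1296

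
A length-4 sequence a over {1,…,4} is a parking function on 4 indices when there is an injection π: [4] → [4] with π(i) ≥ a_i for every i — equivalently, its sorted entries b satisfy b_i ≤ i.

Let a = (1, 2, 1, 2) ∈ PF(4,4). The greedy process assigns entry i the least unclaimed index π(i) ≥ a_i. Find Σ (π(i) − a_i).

4

Σπ = 4·5/2 = 10 (π permutes [4]); Σa = 1+2+1+2 = 6; disp = 10−6 = 4.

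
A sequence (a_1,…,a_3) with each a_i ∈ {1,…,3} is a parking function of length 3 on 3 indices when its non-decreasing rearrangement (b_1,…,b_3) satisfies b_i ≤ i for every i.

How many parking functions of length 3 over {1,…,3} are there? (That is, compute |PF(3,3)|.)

|PF(3,3)| = (3+1−3)·(3+1)^{3−1} = 1·16 = 16 (Konheim–Weiss)
E.g. (2,1,3) → sorted (1,2,3): b_i ≤ i ∀i, a PF.

16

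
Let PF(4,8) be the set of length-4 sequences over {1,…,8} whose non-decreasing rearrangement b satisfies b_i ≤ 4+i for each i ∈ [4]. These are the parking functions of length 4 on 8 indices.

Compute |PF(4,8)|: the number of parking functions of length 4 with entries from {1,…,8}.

3645

|PF(4,8)| = (8+1−4)·(8+1)^{4−1} = 5 · 729 = 3645
Check (7,3,2,1) → sorted (1,2,3,7): b_i ≤ 4+i ∀i, a PF.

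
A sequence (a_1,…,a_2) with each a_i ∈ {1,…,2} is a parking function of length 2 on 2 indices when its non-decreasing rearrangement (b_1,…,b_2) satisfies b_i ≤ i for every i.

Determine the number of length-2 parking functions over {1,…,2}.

3

Count = (2+1−2)·(2+1)^{2−1} = 1 · 3 = 3
Example (1,1) → sorted (1,1): b_i ≤ i ∀i, a PF.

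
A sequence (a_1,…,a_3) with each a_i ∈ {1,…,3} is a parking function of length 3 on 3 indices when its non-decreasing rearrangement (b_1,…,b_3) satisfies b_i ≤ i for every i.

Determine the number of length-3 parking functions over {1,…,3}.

#PF = (3−3+1)·(3+1)^(3−1) = 1 · 16 = 16
Example (3,1,2) → sorted (1,2,3): b_i ≤ i ∀i, a PF.

16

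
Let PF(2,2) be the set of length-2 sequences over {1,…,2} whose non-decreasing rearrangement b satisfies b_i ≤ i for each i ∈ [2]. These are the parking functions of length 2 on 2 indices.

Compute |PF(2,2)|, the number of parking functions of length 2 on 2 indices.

#PF = (2−2+1)·(2+1)^(2−1) = 1 · 3 = 3
One tuple (1,1) → sorted (1,1): b_i ≤ i ∀i, a PF.

3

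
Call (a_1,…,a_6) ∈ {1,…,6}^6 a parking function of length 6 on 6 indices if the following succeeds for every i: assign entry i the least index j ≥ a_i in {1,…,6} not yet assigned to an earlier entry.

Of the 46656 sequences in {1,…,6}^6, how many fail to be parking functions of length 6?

#PF = (6+1−6)·(6+1)^{6−1} = 1×16807 = 16807 (Pollak)
Check (5,3,4,4,2,6) → sorted (2,3,4,4,5,6): b_1=2>1, not a PF.
So 46656 − 16807 = 29849 fail.

29849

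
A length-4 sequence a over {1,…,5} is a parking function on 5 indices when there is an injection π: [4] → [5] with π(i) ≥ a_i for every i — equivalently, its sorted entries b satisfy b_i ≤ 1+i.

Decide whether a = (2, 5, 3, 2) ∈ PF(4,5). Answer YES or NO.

YES

Rearranged: b = (2, 2, 3, 5).
  b_1=2 ≤ 2
  b_2=2 ≤ 3
  b_3=3 ≤ 4
  b_4=5 ≤ 5
All bounds hold ⇒ YES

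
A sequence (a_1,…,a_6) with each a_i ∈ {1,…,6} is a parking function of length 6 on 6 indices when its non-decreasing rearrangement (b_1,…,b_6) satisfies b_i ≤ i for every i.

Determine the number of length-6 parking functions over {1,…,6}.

|PF| = (6−6+1)·(6+1)^(6−1) = 1×16807 = 16807
E.g. (4,1,3,1,5,3) → sorted (1,1,3,3,4,5): b_i ≤ i ∀i, a PF.

16807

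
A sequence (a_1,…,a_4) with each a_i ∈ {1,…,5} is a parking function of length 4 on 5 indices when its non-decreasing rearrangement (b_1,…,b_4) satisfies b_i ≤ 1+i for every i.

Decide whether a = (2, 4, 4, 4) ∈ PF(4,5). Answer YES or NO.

NO

Rearranged: b = (2, 4, 4, 4).
  b_1=2 ≤ 2
  b_2=4 > 3
  fails at i=2 ⇒ NO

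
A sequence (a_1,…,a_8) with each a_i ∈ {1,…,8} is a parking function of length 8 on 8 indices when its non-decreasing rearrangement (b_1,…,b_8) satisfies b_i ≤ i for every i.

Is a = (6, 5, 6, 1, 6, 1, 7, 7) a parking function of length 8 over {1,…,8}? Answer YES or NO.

Order a: b = (1, 1, 5, 6, 6, 6, 7, 7).
  b_1=1 ≤ 1
  b_2=1 ≤ 2
  b_3=5 > 3
  fails at i=3 ⇒ NO

NO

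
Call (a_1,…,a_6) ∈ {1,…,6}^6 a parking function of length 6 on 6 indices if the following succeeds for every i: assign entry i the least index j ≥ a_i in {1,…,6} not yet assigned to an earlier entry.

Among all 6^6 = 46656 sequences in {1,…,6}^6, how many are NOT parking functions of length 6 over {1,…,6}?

#PF = (6+1−6)·(6+1)^{6−1} = 1·16807 = 16807 (Konheim–Weiss)
Example (4,1,6,6,1,6) → sorted (1,1,4,6,6,6): b_3=4>3, not a PF.
6^6 − 16807 = 46656 − 16807 = 29849

29849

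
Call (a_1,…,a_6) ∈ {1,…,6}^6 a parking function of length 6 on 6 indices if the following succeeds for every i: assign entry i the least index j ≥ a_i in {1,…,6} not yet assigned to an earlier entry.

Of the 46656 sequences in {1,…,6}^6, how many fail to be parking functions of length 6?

#PF = (6−6+1)·(6+1)^(6−1) = 1 · 16807 = 16807 (Konheim–Weiss)
Check (6,3,2,5,3,6) → sorted (2,3,3,5,6,6): b_1=2>1, not a PF.
6^6 − 16807 = 46656 − 16807 = 29849

29849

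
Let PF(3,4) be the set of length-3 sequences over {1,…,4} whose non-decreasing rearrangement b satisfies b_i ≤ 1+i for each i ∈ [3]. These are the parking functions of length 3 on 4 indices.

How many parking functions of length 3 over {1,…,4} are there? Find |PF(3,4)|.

50

Count = (4−3+1)·(4+1)^(3−1) = 2×25 = 50 [KW]
Check (3,1,4) → sorted (1,3,4): b_i ≤ 1+i ∀i, a PF.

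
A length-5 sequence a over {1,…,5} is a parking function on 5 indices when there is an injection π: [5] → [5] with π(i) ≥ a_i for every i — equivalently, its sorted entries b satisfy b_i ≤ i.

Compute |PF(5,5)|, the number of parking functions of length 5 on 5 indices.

|PF(5,5)| = 1·6^4 = 1 · 1296 = 1296 (Konheim–Weiss)
E.g. (3,2,2,1,5) → sorted (1,2,2,3,5): b_i ≤ i ∀i, a PF.

1296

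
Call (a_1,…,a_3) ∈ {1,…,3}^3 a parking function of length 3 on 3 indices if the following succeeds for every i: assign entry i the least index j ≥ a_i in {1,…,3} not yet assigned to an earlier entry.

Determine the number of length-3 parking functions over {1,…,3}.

|PF| = (4−3)·4^(3−1) = 1·16 = 16 (Pollak)
Example (1,1,2) → sorted (1,1,2): b_i ≤ i ∀i, a PF.

16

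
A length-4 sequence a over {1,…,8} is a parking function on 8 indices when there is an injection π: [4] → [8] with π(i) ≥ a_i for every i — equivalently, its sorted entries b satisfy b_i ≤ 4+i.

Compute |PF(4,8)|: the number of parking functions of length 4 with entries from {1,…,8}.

|PF| = (8+1−4)·(8+1)^{4−1} = 5·729 = 3645
Example (2,8,6,6) → sorted (2,6,6,8): b_i ≤ 4+i ∀i, a PF.

3645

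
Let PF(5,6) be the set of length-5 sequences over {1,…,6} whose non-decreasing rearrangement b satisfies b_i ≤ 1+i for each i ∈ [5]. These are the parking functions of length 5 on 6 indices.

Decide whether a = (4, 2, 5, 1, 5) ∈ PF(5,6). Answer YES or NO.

Sorted: b = (1, 2, 4, 5, 5).
  b_1=1 ≤ 2
  b_2=2 ≤ 3
  b_3=4 ≤ 4
  b_4=5 ≤ 5
  b_5=5 ≤ 6
All bounds hold ⇒ YES

YES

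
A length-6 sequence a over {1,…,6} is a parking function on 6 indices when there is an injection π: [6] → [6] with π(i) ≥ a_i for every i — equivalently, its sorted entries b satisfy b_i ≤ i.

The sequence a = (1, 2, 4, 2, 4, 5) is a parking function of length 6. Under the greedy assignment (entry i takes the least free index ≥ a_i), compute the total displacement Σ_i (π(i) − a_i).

Σπ = 6·7/2 = 21 (π permutes [6]); Σa = 1+2+4+2+4+5 = 18; disp = 21−18 = 3.

3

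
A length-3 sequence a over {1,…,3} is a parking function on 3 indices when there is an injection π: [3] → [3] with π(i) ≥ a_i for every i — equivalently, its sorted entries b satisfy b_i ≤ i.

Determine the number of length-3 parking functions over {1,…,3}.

16

|PF| = (3+1−3)·(3+1)^{3−1} = 1·16 = 16 [KW]
One tuple (1,2,2) → sorted (1,2,2): b_i ≤ i ∀i, a PF.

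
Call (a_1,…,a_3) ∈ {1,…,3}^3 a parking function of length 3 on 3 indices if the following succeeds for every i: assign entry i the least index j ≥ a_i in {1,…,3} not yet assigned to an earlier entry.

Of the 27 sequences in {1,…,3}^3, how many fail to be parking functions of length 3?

#PF = (4−3)·4^(3−1) = 1×16 = 16 [KW]
E.g. (3,2,2) → sorted (2,2,3): b_1=2>1, not a PF.
3^3 − 16 = 27 − 16 = 11

11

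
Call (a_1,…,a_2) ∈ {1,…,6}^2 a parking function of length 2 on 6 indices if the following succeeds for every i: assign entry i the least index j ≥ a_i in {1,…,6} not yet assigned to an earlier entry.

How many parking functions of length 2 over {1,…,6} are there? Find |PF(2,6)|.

#PF = (6+1−2)·(6+1)^{2−1} = 5·7 = 35 [KW]
Check (6,1) → sorted (1,6): b_i ≤ 4+i ∀i, a PF.

35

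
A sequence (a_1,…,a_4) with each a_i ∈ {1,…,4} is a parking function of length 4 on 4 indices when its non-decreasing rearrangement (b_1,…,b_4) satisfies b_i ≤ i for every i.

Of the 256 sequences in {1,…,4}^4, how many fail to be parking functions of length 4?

|PF(4,4)| = (5−4)·5^(4−1) = 1·125 = 125 [KW]
One tuple (3,3,4,2) → sorted (2,3,3,4): b_1=2>1, not a PF.
Total 256; non-PF = 256−125 = 131

131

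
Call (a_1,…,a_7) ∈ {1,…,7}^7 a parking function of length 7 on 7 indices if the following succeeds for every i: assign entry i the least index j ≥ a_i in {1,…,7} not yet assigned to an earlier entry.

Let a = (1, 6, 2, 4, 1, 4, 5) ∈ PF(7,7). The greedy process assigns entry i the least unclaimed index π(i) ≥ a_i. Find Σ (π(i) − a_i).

Σπ(i) = 1+…+7 = 28; Σa = 1+6+2+4+1+4+5 = 23; disp = 28−23 = 5.

5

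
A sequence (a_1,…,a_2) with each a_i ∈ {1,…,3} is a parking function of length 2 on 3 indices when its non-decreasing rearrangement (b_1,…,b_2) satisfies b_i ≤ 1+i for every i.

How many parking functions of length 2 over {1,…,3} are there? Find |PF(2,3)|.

Count = (3−2+1)·(3+1)^(2−1) = 2·4 = 8 [KW]
One tuple (3,2) → sorted (2,3): b_i ≤ 1+i ∀i, a PF.

8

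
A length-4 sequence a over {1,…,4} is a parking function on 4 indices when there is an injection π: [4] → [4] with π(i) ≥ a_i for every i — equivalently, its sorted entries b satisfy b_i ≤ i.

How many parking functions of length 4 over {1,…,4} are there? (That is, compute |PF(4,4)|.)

#PF = (4−4+1)·(4+1)^(4−1) = 1 · 125 = 125 [KW]
One tuple (3,1,3,2) → sorted (1,2,3,3): b_i ≤ i ∀i, a PF.

125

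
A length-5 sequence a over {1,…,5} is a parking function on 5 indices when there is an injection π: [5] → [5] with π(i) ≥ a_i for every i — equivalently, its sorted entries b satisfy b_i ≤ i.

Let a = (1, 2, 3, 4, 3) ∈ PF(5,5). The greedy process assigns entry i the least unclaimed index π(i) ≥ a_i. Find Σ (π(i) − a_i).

2

Σπ = 15 ({1..5} each once); Σa = 1+2+3+4+3 = 13; disp = 15−13 = 2.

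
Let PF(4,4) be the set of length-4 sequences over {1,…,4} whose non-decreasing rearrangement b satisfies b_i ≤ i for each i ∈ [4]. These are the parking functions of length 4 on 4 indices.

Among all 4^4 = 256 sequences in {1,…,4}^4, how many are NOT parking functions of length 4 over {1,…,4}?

|PF(4,4)| = (4−4+1)·(4+1)^(4−1) = 1×125 = 125
E.g. (3,3,4,3) → sorted (3,3,3,4): b_1=3>1, not a PF.
Total 256; non-PF = 256−125 = 131

131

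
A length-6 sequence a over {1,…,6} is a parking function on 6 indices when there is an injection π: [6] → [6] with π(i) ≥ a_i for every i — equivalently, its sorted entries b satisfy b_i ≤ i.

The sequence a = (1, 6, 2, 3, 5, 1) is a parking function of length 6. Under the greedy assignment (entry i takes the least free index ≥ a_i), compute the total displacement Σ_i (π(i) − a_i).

Σπ = 21 ({1..6} each once); Σa = 1+6+2+3+5+1 = 18; disp = 21−18 = 3.

3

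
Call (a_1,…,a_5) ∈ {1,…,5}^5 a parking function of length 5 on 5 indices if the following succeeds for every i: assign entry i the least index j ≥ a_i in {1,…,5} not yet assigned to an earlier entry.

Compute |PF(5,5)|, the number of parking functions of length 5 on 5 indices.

1296

Count = 1·6^4 = 1·1296 = 1296 [KW]
Check (2,3,2,1,1) → sorted (1,1,2,2,3): b_i ≤ i ∀i, a PF.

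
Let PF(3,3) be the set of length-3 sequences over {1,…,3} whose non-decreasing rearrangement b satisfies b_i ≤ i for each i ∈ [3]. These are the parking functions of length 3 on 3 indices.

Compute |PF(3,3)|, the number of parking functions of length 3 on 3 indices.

#PF = 1·4^2 = 1·16 = 16
One tuple (1,3,2) → sorted (1,2,3): b_i ≤ i ∀i, a PF.

16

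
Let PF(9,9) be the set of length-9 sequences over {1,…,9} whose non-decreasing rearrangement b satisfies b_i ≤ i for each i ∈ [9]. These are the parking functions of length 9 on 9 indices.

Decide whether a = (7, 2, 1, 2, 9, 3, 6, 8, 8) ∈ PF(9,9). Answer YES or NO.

Rearranged: b = (1, 2, 2, 3, 6, 7, 8, 8, 9).
  b_1=1 ≤ 1
  b_2=2 ≤ 2
  b_3=2 ≤ 3
  b_4=3 ≤ 4
  b_5=6 > 5
  fails at i=5 ⇒ NO

NO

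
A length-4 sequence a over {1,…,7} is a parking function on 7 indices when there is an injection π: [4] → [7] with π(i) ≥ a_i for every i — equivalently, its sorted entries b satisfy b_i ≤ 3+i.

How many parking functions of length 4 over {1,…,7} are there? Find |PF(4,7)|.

|PF(4,7)| = (7−4+1)·(7+1)^(4−1) = 4·512 = 2048 [KW]
Example (1,5,5,1) → sorted (1,1,5,5): b_i ≤ 3+i ∀i, a PF.

2048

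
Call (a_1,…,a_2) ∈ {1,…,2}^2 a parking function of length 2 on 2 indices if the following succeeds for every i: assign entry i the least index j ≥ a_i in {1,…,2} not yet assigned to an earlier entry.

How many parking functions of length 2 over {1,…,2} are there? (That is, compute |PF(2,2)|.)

#PF = 1·3^1 = 1·3 = 3 (Pollak)
One tuple (2,1) → sorted (1,2): b_i ≤ i ∀i, a PF.

3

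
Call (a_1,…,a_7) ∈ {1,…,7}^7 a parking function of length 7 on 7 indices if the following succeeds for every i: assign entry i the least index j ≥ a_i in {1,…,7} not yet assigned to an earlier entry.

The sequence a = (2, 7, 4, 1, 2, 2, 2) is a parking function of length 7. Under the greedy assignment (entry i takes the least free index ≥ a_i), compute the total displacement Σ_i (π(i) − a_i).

8

Σπ = 7·8/2 = 28 (π permutes [7]); Σa = 2+7+4+1+2+2+2 = 20; disp = 28−20 = 8.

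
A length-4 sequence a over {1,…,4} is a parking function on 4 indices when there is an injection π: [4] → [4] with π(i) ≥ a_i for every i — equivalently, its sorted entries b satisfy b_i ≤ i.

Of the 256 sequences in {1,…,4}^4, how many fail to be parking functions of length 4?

|PF| = (4+1−4)·(4+1)^{4−1} = 1·125 = 125 [KW]
Check (4,3,3,2) → sorted (2,3,3,4): b_1=2>1, not a PF.
4^4 − 125 = 256 − 125 = 131

131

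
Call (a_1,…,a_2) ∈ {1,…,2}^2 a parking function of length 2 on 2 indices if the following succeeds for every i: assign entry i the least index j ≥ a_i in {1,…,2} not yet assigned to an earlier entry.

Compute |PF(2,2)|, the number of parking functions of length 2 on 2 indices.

#PF = 1·3^1 = 1 · 3 = 3 (Pollak)
Check (1,1) → sorted (1,1): b_i ≤ i ∀i, a PF.

3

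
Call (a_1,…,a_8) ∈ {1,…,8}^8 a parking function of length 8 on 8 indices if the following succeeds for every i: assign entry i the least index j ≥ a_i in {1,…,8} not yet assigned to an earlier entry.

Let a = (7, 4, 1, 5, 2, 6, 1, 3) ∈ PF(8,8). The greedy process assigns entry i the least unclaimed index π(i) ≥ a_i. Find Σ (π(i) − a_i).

Σπ = 8·9/2 = 36 (π permutes [8]); Σa = 7+4+1+5+2+6+1+3 = 29; disp = 36−29 = 7.

7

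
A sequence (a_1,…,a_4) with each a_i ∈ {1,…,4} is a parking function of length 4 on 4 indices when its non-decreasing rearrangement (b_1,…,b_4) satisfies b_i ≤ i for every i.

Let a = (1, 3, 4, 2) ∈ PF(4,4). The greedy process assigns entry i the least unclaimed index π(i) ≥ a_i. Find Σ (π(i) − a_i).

0

Σπ = 4·5/2 = 10 (π permutes [4]); Σa = 1+3+4+2 = 10; disp = 10−10 = 0.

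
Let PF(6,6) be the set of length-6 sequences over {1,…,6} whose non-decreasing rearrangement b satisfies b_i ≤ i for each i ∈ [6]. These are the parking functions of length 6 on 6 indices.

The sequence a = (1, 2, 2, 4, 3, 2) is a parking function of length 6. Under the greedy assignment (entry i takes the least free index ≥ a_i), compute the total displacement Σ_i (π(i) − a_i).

7

Σπ = 6·7/2 = 21 (π permutes [6]); Σa = 1+2+2+4+3+2 = 14; disp = 21−14 = 7.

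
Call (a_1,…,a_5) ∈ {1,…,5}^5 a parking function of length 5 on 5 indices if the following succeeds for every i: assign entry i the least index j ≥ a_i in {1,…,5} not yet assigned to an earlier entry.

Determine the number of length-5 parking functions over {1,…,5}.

1296

|PF(5,5)| = 1·6^4 = 1·1296 = 1296 (Pollak)
One tuple (1,2,3,3,4) → sorted (1,2,3,3,4): b_i ≤ i ∀i, a PF.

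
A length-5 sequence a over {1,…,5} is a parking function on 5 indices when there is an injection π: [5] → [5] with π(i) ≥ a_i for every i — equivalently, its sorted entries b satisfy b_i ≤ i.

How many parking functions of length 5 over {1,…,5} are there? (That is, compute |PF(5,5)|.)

1296

Count = (6−5)·6^(5−1) = 1·1296 = 1296 (Pollak)
Check (1,4,1,1,5) → sorted (1,1,1,4,5): b_i ≤ i ∀i, a PF.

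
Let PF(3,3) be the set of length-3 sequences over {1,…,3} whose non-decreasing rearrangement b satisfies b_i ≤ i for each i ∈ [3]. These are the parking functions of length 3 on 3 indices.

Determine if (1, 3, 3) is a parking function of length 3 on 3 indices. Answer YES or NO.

NO

Order a: b = (1, 3, 3).
  b_1=1 ≤ 1
  b_2=3 > 2
  fails at i=2 ⇒ NO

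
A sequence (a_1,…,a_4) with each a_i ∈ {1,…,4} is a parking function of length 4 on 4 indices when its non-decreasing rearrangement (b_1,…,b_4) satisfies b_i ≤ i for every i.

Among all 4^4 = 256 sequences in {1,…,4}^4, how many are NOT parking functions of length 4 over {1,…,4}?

Count = (4+1−4)·(4+1)^{4−1} = 1·125 = 125 (Pollak)
Example (4,3,3,3) → sorted (3,3,3,4): b_1=3>1, not a PF.
So 256 − 125 = 131 fail.

131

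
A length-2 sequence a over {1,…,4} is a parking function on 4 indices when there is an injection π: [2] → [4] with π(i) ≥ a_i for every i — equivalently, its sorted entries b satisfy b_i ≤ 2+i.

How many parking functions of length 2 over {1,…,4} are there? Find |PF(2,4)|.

|PF(2,4)| = (4+1−2)·(4+1)^{2−1} = 3 · 5 = 15
Check (3,4) → sorted (3,4): b_i ≤ 2+i ∀i, a PF.

15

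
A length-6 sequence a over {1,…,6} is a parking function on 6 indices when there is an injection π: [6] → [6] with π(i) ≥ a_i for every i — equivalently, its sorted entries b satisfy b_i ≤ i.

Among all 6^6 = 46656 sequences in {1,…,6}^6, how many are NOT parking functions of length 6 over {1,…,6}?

29849

#PF = 1·7^5 = 1 · 16807 = 16807 (Konheim–Weiss)
E.g. (4,5,6,6,4,2) → sorted (2,4,4,5,6,6): b_1=2>1, not a PF.
So 46656 − 16807 = 29849 fail.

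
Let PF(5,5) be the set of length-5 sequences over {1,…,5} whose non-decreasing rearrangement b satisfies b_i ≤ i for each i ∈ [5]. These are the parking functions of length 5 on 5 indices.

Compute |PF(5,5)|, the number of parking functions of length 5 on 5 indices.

1296

|PF(5,5)| = (5+1−5)·(5+1)^{5−1} = 1 · 1296 = 1296 (Pollak)
E.g. (2,4,2,1,5) → sorted (1,2,2,4,5): b_i ≤ i ∀i, a PF.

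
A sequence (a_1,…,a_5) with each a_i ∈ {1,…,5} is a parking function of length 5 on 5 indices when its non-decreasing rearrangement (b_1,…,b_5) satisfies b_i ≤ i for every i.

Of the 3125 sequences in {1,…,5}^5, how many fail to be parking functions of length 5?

1829

#PF = (5+1−5)·(5+1)^{5−1} = 1 · 1296 = 1296 (Konheim–Weiss)
One tuple (4,5,2,4,2) → sorted (2,2,4,4,5): b_1=2>1, not a PF.
So 3125 − 1296 = 1829 fail.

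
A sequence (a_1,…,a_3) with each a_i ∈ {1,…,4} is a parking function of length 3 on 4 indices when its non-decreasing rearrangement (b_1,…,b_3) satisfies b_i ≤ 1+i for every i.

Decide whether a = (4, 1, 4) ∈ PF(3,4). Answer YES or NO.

Order a: b = (1, 4, 4).
  b_1=1 ≤ 2
  b_2=4 > 3
  fails at i=2 ⇒ NO

NO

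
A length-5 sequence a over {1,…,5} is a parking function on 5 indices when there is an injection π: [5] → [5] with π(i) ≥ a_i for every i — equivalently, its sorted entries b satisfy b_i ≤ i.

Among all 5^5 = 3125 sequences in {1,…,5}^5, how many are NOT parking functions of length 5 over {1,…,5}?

1829

|PF| = (6−5)·6^(5−1) = 1·1296 = 1296 (Konheim–Weiss)
Check (5,1,2,5,5) → sorted (1,2,5,5,5): b_3=5>3, not a PF.
Total 3125; non-PF = 3125−1296 = 1829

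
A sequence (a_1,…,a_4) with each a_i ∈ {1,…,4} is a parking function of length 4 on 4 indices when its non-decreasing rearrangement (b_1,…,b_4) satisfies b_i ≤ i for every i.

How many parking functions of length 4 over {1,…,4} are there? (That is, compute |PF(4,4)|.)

|PF(4,4)| = (4−4+1)·(4+1)^(4−1) = 1·125 = 125 [KW]
Check (2,1,1,2) → sorted (1,1,2,2): b_i ≤ i ∀i, a PF.

125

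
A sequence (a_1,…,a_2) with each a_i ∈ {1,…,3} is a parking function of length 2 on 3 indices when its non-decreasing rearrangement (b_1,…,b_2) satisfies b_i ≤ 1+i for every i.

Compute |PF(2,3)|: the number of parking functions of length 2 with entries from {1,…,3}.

8

#PF = (4−2)·4^(2−1) = 2·4 = 8 [KW]
E.g. (1,2) → sorted (1,2): b_i ≤ 1+i ∀i, a PF.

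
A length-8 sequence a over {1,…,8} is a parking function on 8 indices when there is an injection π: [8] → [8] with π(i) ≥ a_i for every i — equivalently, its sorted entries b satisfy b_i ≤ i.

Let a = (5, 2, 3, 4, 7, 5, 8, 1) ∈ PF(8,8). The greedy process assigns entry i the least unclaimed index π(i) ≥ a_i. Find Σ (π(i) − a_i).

1

Σπ = 36 ({1..8} each once); Σa = 5+2+3+4+7+5+8+1 = 35; disp = 36−35 = 1.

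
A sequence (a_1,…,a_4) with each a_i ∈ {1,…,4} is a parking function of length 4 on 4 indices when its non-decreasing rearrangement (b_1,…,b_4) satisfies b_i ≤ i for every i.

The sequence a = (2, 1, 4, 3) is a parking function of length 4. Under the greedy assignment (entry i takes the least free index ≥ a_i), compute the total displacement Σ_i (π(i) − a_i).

0

Σπ = 10 ({1..4} each once); Σa = 2+1+4+3 = 10; disp = 10−10 = 0.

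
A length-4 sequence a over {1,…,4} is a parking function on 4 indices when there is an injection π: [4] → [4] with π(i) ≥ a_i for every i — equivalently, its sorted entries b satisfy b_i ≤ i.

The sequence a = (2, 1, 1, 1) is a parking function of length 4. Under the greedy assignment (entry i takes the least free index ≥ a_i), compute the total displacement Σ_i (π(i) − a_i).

Σπ = 4·5/2 = 10 (π permutes [4]); Σa = 2+1+1+1 = 5; disp = 10−5 = 5.

5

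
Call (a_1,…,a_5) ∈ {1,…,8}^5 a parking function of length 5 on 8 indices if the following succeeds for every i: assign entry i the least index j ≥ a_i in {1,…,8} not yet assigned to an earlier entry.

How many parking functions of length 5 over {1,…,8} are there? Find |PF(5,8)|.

Count = (9−5)·9^(5−1) = 4 · 6561 = 26244 (Pollak)
One tuple (2,7,1,6,2) → sorted (1,2,2,6,7): b_i ≤ 3+i ∀i, a PF.

26244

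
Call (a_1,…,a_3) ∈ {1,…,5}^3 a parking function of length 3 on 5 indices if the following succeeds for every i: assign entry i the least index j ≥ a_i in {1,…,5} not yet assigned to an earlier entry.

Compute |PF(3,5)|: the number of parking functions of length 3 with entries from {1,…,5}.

108

Count = (6−3)·6^(3−1) = 3·36 = 108 (Pollak)
Example (1,4,3) → sorted (1,3,4): b_i ≤ 2+i ∀i, a PF.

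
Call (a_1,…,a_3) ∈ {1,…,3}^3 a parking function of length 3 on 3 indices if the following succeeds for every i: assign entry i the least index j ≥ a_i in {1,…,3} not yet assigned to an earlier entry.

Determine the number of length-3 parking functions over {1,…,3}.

#PF = (3−3+1)·(3+1)^(3−1) = 1·16 = 16 [KW]
One tuple (1,2,3) → sorted (1,2,3): b_i ≤ i ∀i, a PF.

16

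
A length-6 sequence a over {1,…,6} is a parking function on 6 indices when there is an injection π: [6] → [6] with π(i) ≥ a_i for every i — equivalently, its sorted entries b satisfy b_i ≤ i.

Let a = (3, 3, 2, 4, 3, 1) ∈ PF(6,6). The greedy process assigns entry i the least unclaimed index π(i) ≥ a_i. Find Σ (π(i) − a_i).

5

Σπ(i) = 1+…+6 = 21; Σa = 3+3+2+4+3+1 = 16; disp = 21−16 = 5.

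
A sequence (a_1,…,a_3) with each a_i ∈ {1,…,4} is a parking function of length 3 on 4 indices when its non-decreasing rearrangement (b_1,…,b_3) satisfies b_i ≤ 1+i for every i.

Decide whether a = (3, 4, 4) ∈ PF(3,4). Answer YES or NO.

Sorted: b = (3, 4, 4).
  b_1=3 > 2
  fails at i=1 ⇒ NO

NO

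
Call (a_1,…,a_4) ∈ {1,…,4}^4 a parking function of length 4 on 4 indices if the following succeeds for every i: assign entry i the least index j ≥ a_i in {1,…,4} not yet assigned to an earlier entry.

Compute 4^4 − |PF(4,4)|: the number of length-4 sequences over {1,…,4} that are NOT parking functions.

|PF(4,4)| = (5−4)·5^(4−1) = 1 · 125 = 125 (Konheim–Weiss)
E.g. (3,2,4,4) → sorted (2,3,4,4): b_1=2>1, not a PF.
So 256 − 125 = 131 fail.

131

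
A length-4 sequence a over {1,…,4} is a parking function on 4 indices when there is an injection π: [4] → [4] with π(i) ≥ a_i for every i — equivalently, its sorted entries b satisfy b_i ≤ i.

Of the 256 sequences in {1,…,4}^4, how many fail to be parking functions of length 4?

131

Count = (5−4)·5^(4−1) = 1·125 = 125 (Konheim–Weiss)
One tuple (4,3,2,2) → sorted (2,2,3,4): b_1=2>1, not a PF.
Total 256; non-PF = 256−125 = 131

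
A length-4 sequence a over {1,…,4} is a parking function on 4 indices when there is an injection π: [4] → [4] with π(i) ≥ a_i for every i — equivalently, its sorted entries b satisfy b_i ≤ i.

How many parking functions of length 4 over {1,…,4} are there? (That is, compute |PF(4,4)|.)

125

Count = (5−4)·5^(4−1) = 1·125 = 125 [KW]
E.g. (1,3,2,2) → sorted (1,2,2,3): b_i ≤ i ∀i, a PF.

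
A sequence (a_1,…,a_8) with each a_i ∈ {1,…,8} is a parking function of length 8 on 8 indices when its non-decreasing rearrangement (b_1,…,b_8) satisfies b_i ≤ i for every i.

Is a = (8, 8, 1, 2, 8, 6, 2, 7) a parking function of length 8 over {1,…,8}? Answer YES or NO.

NO

Rearranged: b = (1, 2, 2, 6, 7, 8, 8, 8).
  b_1=1 ≤ 1
  b_2=2 ≤ 2
  b_3=2 ≤ 3
  b_4=6 > 4
  fails at i=4 ⇒ NO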